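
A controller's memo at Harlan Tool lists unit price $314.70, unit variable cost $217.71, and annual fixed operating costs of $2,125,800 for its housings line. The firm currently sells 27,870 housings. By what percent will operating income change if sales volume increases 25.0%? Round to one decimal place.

Total contribution margin = 27,870 × $96.99 = $2,703,111.30.
Subtracting fixed costs: EBIT = $2,703,111.30 − $2,125,800 = $577,311.30.
Degree of operating leverage = $2,703,111.30 / $577,311.30 = 4.6822.
%ΔEBIT = DOL × %ΔSales = 4.6822 × +25.0% = +117.1%.

+117.1%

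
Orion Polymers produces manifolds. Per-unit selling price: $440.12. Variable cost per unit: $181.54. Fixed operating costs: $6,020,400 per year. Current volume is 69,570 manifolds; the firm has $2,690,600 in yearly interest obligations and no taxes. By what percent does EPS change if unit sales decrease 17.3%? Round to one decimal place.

At 69,570 units, contribution = 69,570 × $258.58 = $17,989,410.60.
Subtracting fixed costs: EBIT = $17,989,410.60 − $6,020,400 = $11,969,010.60.
Interest = $2,690,600.00, so EBIT − I = $9,278,410.60.
DCL = total CM / (EBIT − I) = $17,989,410.60 / $9,278,410.60 = 1.9388.
EPS therefore changes by 1.9388 × (-17.3%) = -33.5%.

-33.5%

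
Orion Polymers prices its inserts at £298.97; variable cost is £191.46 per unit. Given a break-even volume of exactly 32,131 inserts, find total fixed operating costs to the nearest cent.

Unit CM = price − variable cost = £298.97 − £191.46 = £107.51.
Since BE = FC / CM, FC = 32,131 × £107.51 = £3,454,403.81.

£3,454,403.81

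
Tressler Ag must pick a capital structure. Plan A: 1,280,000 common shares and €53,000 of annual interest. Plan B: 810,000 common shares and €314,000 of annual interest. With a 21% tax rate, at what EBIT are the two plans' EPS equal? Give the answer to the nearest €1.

Set EPS_A = EPS_B: (EBIT − €53,000)(1 − 0.21) ÷ 1,280,000 = (EBIT − €314,000)(1 − 0.21) ÷ 810,000.
The (1 − t) factor cancels: (EBIT − 53,000) × 810,000 = (EBIT − 314,000) × 1,280,000.
EBIT × (1,280,000 − 810,000) = 314,000 × 1,280,000 − 53,000 × 810,000 = 358,990,000,000, so EBIT = 358,990,000,000 ÷ 470,000 = 763,808.51.

€763,809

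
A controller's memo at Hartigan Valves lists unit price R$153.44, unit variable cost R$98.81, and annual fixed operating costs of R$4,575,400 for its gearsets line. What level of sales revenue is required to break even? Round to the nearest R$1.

R$12,850,986

Contribution margin per unit = R$153.44 − R$98.81 = R$54.63, a CM ratio of R$54.63 ÷ R$153.44 = 0.3560.
Break-even revenue = fixed costs × price ÷ CM = R$4,575,400 × R$153.44 ÷ R$54.63 = R$12,850,986.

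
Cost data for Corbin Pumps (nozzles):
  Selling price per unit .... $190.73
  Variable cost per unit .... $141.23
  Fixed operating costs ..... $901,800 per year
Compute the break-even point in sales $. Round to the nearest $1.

CM per unit = $190.73 − $141.23 = $49.50; CM ratio = $49.50 / $190.73 = 0.2595.
Break-even revenue = fixed costs × price ÷ CM = $901,800 × $190.73 ÷ $49.50 = $3,474,754.

$3,474,754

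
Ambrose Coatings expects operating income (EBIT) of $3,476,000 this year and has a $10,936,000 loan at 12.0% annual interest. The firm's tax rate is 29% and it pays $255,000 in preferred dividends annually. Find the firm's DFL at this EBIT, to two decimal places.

Annual interest charges come to $1,312,320.00.
Pre-tax preferred-dividend burden = $255,000 ÷ (1 − 0.29) = $359,154.93.
DFL = EBIT ÷ [EBIT − I − D_p/(1−t)] = $3,476,000 ÷ [$3,476,000 − $1,312,320.00 − $359,154.93] = $3,476,000 ÷ $1,804,525.07 = 1.9263.

1.93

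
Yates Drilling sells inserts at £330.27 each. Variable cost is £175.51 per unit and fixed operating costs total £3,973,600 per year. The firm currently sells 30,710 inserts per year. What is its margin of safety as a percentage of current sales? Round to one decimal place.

Contribution margin per unit = £330.27 − £175.51 = £154.76. Break-even units = £3,973,600 ÷ £154.76 = 25,675.89; break-even revenue = 25,675.89 × £330.27 = £8,479,974.62.
Actual sales revenue = 30,710 × £330.27 = £10,142,591.70.
Margin of safety = (£10,142,591.70 − £8,479,974.62) ÷ £10,142,591.70 = 16.4%.

16.4%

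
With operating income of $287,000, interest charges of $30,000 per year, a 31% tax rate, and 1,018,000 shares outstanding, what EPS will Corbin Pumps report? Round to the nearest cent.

$0.17

Pre-tax income = $287,000 − $30,000.00 = $257,000.00.
After tax at 31%: net income = $257,000.00 × 0.69 = $177,330.00.
EPS = $177,330.00 ÷ 1,018,000 = $0.17.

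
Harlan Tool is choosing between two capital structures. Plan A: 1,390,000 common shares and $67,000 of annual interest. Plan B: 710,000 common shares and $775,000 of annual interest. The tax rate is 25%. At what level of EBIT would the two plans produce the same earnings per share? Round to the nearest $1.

At indifference, (EBIT − 67,000)(1 − t)/1,390,000 = (EBIT − 775,000)(1 − t)/710,000.
The (1 − t) factor cancels: (EBIT − 67,000) × 710,000 = (EBIT − 775,000) × 1,390,000.
Solving, EBIT = (775,000·1,390,000 − 67,000·710,000) / (1,390,000 − 710,000) = 1,029,680,000,000 / 680,000 = 1,514,235.29.

$1,514,235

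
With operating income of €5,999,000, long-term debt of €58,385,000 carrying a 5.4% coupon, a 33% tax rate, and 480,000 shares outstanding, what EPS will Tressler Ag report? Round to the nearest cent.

Interest = €3,152,790.00, so EBT = €5,999,000 − €3,152,790.00 = €2,846,210.00.
Net income = €2,846,210.00 × (1 − 0.33) = €1,906,960.70.
Per share: €1,906,960.70 / 480,000 shares = €3.97.

€3.97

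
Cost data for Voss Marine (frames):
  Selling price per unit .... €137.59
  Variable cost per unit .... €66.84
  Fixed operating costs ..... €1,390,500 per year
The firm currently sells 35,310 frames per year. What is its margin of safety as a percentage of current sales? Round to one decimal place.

Contribution margin per unit = €137.59 − €66.84 = €70.75. Break-even units = €1,390,500 ÷ €70.75 = 19,653.71; break-even revenue = 19,653.71 × €137.59 = €2,704,153.99.
Actual sales revenue = 35,310 × €137.59 = €4,858,302.90.
Margin of safety = (€4,858,302.90 − €2,704,153.99) ÷ €4,858,302.90 = 44.3%.

44.3%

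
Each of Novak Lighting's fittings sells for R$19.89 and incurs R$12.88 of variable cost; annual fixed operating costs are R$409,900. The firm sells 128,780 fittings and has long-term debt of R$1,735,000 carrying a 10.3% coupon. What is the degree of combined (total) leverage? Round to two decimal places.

Contribution at this volume is 128,780 × R$7.01 = R$902,747.80.
Operating income = contribution − fixed costs = R$902,747.80 − R$409,900 = R$492,847.80. Interest = R$178,705.00.
DOL = R$902,747.80 ÷ R$492,847.80 = 1.8317; DFL = R$492,847.80 ÷ R$314,142.80 = 1.5689.
Combined leverage = 1.8317 × 1.5689 = 2.8738.

2.87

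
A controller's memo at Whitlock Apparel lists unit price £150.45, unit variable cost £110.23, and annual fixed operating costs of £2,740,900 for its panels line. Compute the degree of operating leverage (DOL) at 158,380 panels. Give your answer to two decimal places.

1.76

At 158,380 units, contribution = 158,380 × £40.22 = £6,370,043.60.
Operating income = contribution − fixed costs = £6,370,043.60 − £2,740,900 = £3,629,143.60.
So DOL = total CM / EBIT = £6,370,043.60 / £3,629,143.60 = 1.7552.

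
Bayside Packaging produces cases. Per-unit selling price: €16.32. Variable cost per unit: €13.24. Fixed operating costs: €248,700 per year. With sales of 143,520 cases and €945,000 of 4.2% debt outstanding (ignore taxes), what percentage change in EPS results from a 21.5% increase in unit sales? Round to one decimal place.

At 143,520 units, contribution = 143,520 × €3.08 = €442,041.60.
Operating income = contribution − fixed costs = €442,041.60 − €248,700 = €193,341.60.
Interest = €39,690.00, so EBIT − I = €153,651.60.
DCL = total CM / (EBIT − I) = €442,041.60 / €153,651.60 = 2.8769.
%ΔEPS = DCL × %ΔSales = 2.8769 × +21.5% = +61.9%.

+61.9%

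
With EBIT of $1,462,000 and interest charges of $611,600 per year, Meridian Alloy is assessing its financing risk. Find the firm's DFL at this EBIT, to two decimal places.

Interest = $611,600.00.
DFL = EBIT ÷ (EBIT − I) = $1,462,000 ÷ ($1,462,000 − $611,600.00) = $1,462,000 ÷ $850,400.00 = 1.7192.

1.72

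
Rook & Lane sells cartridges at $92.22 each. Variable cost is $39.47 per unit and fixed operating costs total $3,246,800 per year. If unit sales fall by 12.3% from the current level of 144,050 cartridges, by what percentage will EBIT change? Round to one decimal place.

Contribution at this volume is 144,050 × $52.75 = $7,598,637.50.
Operating income = contribution − fixed costs = $7,598,637.50 − $3,246,800 = $4,351,837.50.
So DOL = total CM / EBIT = $7,598,637.50 / $4,351,837.50 = 1.7461.
So EBIT moves 1.7461 × (-12.3%) = -21.5%.

-21.5%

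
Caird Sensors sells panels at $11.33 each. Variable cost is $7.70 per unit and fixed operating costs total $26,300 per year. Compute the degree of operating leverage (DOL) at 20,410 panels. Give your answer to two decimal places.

At 20,410 units, contribution = 20,410 × $3.63 = $74,088.30.
EBIT = $74,088.30 − $26,300 = $47,788.30.
DOL = contribution ÷ EBIT = $74,088.30 ÷ $47,788.30 = 1.5503.

1.55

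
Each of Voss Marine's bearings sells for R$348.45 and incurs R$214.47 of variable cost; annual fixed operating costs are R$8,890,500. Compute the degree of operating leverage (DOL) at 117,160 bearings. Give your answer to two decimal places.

2.31

Contribution at this volume is 117,160 × R$133.98 = R$15,697,096.80.
Subtracting fixed costs: EBIT = R$15,697,096.80 − R$8,890,500 = R$6,806,596.80.
Degree of operating leverage = R$15,697,096.80 / R$6,806,596.80 = 2.3062.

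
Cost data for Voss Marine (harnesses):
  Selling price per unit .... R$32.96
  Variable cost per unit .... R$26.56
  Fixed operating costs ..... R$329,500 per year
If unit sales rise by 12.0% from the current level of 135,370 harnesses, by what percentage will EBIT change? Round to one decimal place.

+19.4%

Total contribution margin = 135,370 × R$6.40 = R$866,368.00.
Operating income = contribution − fixed costs = R$866,368.00 − R$329,500 = R$536,868.00.
DOL = contribution ÷ EBIT = R$866,368.00 ÷ R$536,868.00 = 1.6137.
Operating income changes by 1.6137 × +12.0% = +19.4%.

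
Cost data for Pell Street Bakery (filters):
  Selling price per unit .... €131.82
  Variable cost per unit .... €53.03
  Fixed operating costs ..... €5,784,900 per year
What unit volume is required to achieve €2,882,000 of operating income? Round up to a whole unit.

Unit CM = price − variable cost = €131.82 − €53.03 = €78.79.
Units = (FC + target) / CM = (€5,784,900 + €2,882,000) / €78.79 = 110,000.00, so 110,000 filters.

110,000 filters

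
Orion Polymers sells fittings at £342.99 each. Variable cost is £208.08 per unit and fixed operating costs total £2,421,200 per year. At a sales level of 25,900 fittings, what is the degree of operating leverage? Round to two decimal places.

Total contribution margin = 25,900 × £134.91 = £3,494,169.00.
EBIT = £3,494,169.00 − £2,421,200 = £1,072,969.00.
Degree of operating leverage = £3,494,169.00 / £1,072,969.00 = 3.2565.

3.26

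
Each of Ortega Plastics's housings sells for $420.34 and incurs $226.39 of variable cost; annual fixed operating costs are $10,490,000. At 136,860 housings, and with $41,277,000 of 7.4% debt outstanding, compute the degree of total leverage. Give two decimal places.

2.04

Contribution at this volume is 136,860 × $193.95 = $26,543,997.00.
Operating income = contribution − fixed costs = $26,543,997.00 − $10,490,000 = $16,053,997.00. Interest = $3,054,498.00, so EBIT − I = $12,999,499.00.
Degree of total leverage = total CM / (EBIT − interest) = $26,543,997.00 / $12,999,499.00 = 2.0419.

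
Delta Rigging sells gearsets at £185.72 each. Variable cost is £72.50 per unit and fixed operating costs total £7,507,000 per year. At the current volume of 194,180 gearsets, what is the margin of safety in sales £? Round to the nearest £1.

Unit CM = price − variable cost = £185.72 − £72.50 = £113.22. Break-even units = £7,507,000 ÷ £113.22 = 66,304.54; break-even revenue = 66,304.54 × £185.72 = £12,314,079.14.
Current sales = 194,180 × £185.72 = £36,063,109.60.
Margin of safety = £36,063,109.60 − £12,314,079.14 = £23,749,030.

£23,749,030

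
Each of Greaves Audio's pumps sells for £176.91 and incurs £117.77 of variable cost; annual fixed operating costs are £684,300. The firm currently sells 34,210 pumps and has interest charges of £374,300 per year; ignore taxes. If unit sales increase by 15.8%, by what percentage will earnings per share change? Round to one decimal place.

+33.1%

Contribution at this volume is 34,210 × £59.14 = £2,023,179.40.
EBIT = £2,023,179.40 − £684,300 = £1,338,879.40.
Interest = £374,300.00, so EBIT − I = £964,579.40.
DCL = total CM / (EBIT − I) = £2,023,179.40 / £964,579.40 = 2.0975.
%ΔEPS = DCL × %ΔSales = 2.0975 × +15.8% = +33.1%.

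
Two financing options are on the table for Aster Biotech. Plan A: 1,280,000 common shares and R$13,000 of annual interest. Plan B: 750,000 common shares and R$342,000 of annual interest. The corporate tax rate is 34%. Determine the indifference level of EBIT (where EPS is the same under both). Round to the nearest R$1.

R$807,566

At indifference, (EBIT − 13,000)(1 − t)/1,280,000 = (EBIT − 342,000)(1 − t)/750,000.
The (1 − t) factor cancels: (EBIT − 13,000) × 750,000 = (EBIT − 342,000) × 1,280,000.
Solving, EBIT = (342,000·1,280,000 − 13,000·750,000) / (1,280,000 − 750,000) = 428,010,000,000 / 530,000 = 807,566.04.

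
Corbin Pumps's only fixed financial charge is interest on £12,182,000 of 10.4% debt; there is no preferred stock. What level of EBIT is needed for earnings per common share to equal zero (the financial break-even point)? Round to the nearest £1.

£1,266,928

Annual interest = 10.4% × £12,182,000 = £1,266,928.00.
Without preferred stock the financial break-even is simply EBIT = interest = £1,266,928.00.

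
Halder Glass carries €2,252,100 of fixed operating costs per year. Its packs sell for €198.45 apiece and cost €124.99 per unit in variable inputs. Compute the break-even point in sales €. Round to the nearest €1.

CM per unit = €198.45 − €124.99 = €73.46; CM ratio = €73.46 / €198.45 = 0.3702.
Break-even revenue = fixed costs × price ÷ CM = €2,252,100 × €198.45 ÷ €73.46 = €6,083,981.

€6,083,981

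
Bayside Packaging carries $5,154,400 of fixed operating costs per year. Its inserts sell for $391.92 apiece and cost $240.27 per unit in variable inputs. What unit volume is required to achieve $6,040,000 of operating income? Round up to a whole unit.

Each unit contributes $391.92 − $240.27 = $151.65.
Units = (FC + target) / CM = ($5,154,400 + $6,040,000) / $151.65 = 73,817.34, so 73,818 inserts.

73,818 inserts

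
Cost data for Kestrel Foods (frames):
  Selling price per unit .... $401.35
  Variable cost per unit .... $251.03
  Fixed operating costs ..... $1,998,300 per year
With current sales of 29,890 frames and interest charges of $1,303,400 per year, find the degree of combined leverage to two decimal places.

At 29,890 units, contribution = 29,890 × $150.32 = $4,493,064.80.
EBIT = $4,493,064.80 − $1,998,300 = $2,494,764.80. Interest = $1,303,400.00, so EBIT − I = $1,191,364.80.
DCL = contribution ÷ (EBIT − I) = $4,493,064.80 ÷ $1,191,364.80 = 3.7714.

3.77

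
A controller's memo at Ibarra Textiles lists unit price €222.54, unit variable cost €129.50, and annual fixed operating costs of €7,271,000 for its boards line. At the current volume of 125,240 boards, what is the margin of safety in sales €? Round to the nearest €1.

€10,479,590

Unit CM = price − variable cost = €222.54 − €129.50 = €93.04. Break-even units = €7,271,000 ÷ €93.04 = 78,149.18; break-even revenue = 78,149.18 × €222.54 = €17,391,319.22.
Actual sales revenue = 125,240 × €222.54 = €27,870,909.60.
Margin of safety = €27,870,909.60 − €17,391,319.22 = €10,479,590.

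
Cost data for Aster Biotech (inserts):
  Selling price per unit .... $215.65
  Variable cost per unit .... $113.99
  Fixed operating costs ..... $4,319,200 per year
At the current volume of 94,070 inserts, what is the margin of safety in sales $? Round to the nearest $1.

$11,123,934

Contribution margin per unit = $215.65 − $113.99 = $101.66. Break-even units = $4,319,200 ÷ $101.66 = 42,486.72; break-even revenue = 42,486.72 × $215.65 = $9,162,261.26.
Current sales = 94,070 × $215.65 = $20,286,195.50.
Margin of safety = $20,286,195.50 − $9,162,261.26 = $11,123,934.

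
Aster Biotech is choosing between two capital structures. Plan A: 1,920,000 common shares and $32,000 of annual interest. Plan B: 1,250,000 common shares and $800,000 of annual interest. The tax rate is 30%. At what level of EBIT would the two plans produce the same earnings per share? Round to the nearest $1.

Set EPS_A = EPS_B: (EBIT − $32,000)(1 − 0.30) ÷ 1,920,000 = (EBIT − $800,000)(1 − 0.30) ÷ 1,250,000.
Cancelling (1 − t) and cross-multiplying: 1,250,000·(EBIT − 32,000) = 1,920,000·(EBIT − 800,000).
EBIT × (1,920,000 − 1,250,000) = 800,000 × 1,920,000 − 32,000 × 1,250,000 = 1,496,000,000,000, so EBIT = 1,496,000,000,000 ÷ 670,000 = 2,232,835.82.

$2,232,836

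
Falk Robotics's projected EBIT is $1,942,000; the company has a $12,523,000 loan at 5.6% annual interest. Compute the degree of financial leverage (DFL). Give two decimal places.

1.57

Annual interest charges come to $701,288.00.
DFL = EBIT ÷ (EBIT − I) = $1,942,000 ÷ ($1,942,000 − $701,288.00) = $1,942,000 ÷ $1,240,712.00 = 1.5652.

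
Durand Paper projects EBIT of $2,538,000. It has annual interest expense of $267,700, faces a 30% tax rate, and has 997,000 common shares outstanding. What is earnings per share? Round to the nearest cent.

Interest = $267,700.00, so EBT = $2,538,000 − $267,700.00 = $2,270,300.00.
Net income = $2,270,300.00 × (1 − 0.30) = $1,589,210.00.
EPS = $1,589,210.00 ÷ 997,000 = $1.59.

$1.59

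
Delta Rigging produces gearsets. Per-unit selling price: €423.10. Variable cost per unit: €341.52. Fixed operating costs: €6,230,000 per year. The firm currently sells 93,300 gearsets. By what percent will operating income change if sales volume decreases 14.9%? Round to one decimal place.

-82.1%

Total contribution margin = 93,300 × €81.58 = €7,611,414.00.
Operating income = contribution − fixed costs = €7,611,414.00 − €6,230,000 = €1,381,414.00.
DOL = contribution ÷ EBIT = €7,611,414.00 ÷ €1,381,414.00 = 5.5099.
Operating income changes by 5.5099 × -14.9% = -82.1%.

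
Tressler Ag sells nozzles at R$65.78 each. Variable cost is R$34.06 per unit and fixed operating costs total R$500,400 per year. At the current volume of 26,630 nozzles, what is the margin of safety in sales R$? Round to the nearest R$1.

Unit CM = price − variable cost = R$65.78 − R$34.06 = R$31.72. Break-even units = R$500,400 ÷ R$31.72 = 15,775.54; break-even revenue = 15,775.54 × R$65.78 = R$1,037,714.75.
Current sales = 26,630 × R$65.78 = R$1,751,721.40.
Margin of safety = R$1,751,721.40 − R$1,037,714.75 = R$714,007.

R$714,007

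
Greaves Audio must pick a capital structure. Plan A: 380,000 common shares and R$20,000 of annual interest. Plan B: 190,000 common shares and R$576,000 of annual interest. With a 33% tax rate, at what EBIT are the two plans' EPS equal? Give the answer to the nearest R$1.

R$1,132,000

Set EPS_A = EPS_B: (EBIT − R$20,000)(1 − 0.33) ÷ 380,000 = (EBIT − R$576,000)(1 − 0.33) ÷ 190,000.
The (1 − t) factor cancels: (EBIT − 20,000) × 190,000 = (EBIT − 576,000) × 380,000.
EBIT × (380,000 − 190,000) = 576,000 × 380,000 − 20,000 × 190,000 = 215,080,000,000, so EBIT = 215,080,000,000 ÷ 190,000 = 1,132,000.00.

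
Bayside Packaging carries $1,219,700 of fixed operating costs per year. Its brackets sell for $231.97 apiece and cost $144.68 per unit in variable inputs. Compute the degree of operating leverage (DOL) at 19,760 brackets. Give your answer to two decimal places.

3.41

At 19,760 units, contribution = 19,760 × $87.29 = $1,724,850.40.
Subtracting fixed costs: EBIT = $1,724,850.40 − $1,219,700 = $505,150.40.
Degree of operating leverage = $1,724,850.40 / $505,150.40 = 3.4145.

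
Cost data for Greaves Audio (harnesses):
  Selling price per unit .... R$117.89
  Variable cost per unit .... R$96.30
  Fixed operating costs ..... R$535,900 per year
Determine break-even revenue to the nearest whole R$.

R$2,926,227

CM per unit = R$117.89 − R$96.30 = R$21.59; CM ratio = R$21.59 / R$117.89 = 0.1831.
Break-even revenue = fixed costs × price ÷ CM = R$535,900 × R$117.89 ÷ R$21.59 = R$2,926,227.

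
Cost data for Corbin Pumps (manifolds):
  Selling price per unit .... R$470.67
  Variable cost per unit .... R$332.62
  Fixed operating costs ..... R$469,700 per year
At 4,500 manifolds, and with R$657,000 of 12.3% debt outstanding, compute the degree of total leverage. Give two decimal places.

Contribution at this volume is 4,500 × R$138.05 = R$621,225.00.
Subtracting fixed costs: EBIT = R$621,225.00 − R$469,700 = R$151,525.00. Interest = R$80,811.00.
DOL = R$621,225.00 ÷ R$151,525.00 = 4.0998; DFL = R$151,525.00 ÷ R$70,714.00 = 2.1428.
Combined leverage = 4.0998 × 2.1428 = 8.7851.

8.79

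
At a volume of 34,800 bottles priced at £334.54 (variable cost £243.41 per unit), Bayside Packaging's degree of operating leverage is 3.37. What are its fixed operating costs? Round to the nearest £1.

Contribution at this volume is 34,800 × £91.13 = £3,171,324.00.
Since DOL = CM ÷ EBIT, EBIT = £3,171,324.00 ÷ 3.37 = £941,045.70.
Fixed costs = CM − EBIT = £3,171,324.00 − £941,045.70 = £2,230,278.

£2,230,278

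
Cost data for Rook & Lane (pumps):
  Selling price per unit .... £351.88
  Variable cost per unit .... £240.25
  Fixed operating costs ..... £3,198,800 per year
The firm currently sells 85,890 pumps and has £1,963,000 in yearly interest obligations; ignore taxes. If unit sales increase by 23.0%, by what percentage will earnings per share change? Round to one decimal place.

Total contribution margin = 85,890 × £111.63 = £9,587,900.70.
EBIT = £9,587,900.70 − £3,198,800 = £6,389,100.70.
Interest = £1,963,000.00, so EBIT − I = £4,426,100.70.
DCL = total CM / (EBIT − I) = £9,587,900.70 / £4,426,100.70 = 2.1662.
%ΔEPS = DCL × %ΔSales = 2.1662 × +23.0% = +49.8%.

+49.8%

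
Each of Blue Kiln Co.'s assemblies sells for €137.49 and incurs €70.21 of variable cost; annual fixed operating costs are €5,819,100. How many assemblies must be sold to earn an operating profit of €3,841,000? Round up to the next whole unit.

143,581 assemblies

Each unit contributes €137.49 − €70.21 = €67.28.
Required volume = (fixed costs + target profit) ÷ CM = (€5,819,100 + €3,841,000) ÷ €67.28 = 143,580.56, so 143,581 assemblies.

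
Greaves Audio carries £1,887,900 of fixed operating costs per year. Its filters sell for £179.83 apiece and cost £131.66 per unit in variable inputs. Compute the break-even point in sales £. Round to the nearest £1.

CM per unit = £179.83 − £131.66 = £48.17; CM ratio = £48.17 / £179.83 = 0.2679.
Break-even revenue = fixed costs × price ÷ CM = £1,887,900 × £179.83 ÷ £48.17 = £7,047,977.

£7,047,977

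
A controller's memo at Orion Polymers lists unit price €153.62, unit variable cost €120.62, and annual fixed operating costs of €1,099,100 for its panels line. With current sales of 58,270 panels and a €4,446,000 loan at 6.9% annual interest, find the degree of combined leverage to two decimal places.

Total contribution margin = 58,270 × €33.00 = €1,922,910.00.
EBIT = €1,922,910.00 − €1,099,100 = €823,810.00. Interest = €306,774.00.
DOL = €1,922,910.00 ÷ €823,810.00 = 2.3342; DFL = €823,810.00 ÷ €517,036.00 = 1.5933.
Combined leverage = 2.3342 × 1.5933 = 3.7191.

3.72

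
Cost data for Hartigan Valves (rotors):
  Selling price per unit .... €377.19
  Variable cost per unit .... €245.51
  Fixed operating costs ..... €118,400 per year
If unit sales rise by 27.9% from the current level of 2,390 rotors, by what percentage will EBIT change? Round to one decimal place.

+44.7%

Contribution at this volume is 2,390 × €131.68 = €314,715.20.
Operating income = contribution − fixed costs = €314,715.20 − €118,400 = €196,315.20.
So DOL = total CM / EBIT = €314,715.20 / €196,315.20 = 1.6031.
%ΔEBIT = DOL × %ΔSales = 1.6031 × +27.9% = +44.7%.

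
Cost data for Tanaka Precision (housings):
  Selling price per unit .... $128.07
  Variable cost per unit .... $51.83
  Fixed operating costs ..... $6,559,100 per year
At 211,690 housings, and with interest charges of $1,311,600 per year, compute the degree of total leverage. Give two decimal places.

Total contribution margin = 211,690 × $76.24 = $16,139,245.60.
EBIT = $16,139,245.60 − $6,559,100 = $9,580,145.60. Interest = $1,311,600.00, so EBIT − I = $8,268,545.60.
DCL = contribution ÷ (EBIT − I) = $16,139,245.60 ÷ $8,268,545.60 = 1.9519.

1.95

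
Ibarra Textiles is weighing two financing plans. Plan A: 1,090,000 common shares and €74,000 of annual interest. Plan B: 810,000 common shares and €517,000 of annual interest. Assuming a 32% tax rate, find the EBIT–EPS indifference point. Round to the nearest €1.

At indifference, (EBIT − 74,000)(1 − t)/1,090,000 = (EBIT − 517,000)(1 − t)/810,000.
Cancelling (1 − t) and cross-multiplying: 810,000·(EBIT − 74,000) = 1,090,000·(EBIT − 517,000).
EBIT × (1,090,000 − 810,000) = 517,000 × 1,090,000 − 74,000 × 810,000 = 503,590,000,000, so EBIT = 503,590,000,000 ÷ 280,000 = 1,798,535.71.

€1,798,536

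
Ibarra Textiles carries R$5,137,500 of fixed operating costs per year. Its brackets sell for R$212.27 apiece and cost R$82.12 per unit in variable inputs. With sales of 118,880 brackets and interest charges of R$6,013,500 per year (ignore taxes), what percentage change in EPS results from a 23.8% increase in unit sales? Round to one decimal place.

Total contribution margin = 118,880 × R$130.15 = R$15,472,232.00.
Subtracting fixed costs: EBIT = R$15,472,232.00 − R$5,137,500 = R$10,334,732.00.
Interest = R$6,013,500.00, so EBIT − I = R$4,321,232.00.
Degree of combined leverage = contribution ÷ (EBIT − I) = R$15,472,232.00 ÷ R$4,321,232.00 = 3.5805.
%ΔEPS = DCL × %ΔSales = 3.5805 × +23.8% = +85.2%.

+85.2%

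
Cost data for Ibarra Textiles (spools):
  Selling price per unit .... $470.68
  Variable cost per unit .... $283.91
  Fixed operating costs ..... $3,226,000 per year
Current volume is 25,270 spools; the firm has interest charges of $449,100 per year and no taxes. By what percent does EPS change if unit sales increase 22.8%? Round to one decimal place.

+103.0%

At 25,270 units, contribution = 25,270 × $186.77 = $4,719,677.90.
Operating income = contribution − fixed costs = $4,719,677.90 − $3,226,000 = $1,493,677.90.
After interest of $449,100.00, pre-tax earnings = $1,044,577.90.
Degree of combined leverage = contribution ÷ (EBIT − I) = $4,719,677.90 ÷ $1,044,577.90 = 4.5183.
%ΔEPS = DCL × %ΔSales = 4.5183 × +22.8% = +103.0%.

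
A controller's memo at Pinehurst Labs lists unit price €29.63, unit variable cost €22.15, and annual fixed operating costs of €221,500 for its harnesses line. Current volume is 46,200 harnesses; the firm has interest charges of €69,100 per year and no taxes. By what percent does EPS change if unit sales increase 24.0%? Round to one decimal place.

Total contribution margin = 46,200 × €7.48 = €345,576.00.
Operating income = contribution − fixed costs = €345,576.00 − €221,500 = €124,076.00.
Interest = €69,100.00, so EBIT − I = €54,976.00.
DCL = total CM / (EBIT − I) = €345,576.00 / €54,976.00 = 6.2859.
%ΔEPS = DCL × %ΔSales = 6.2859 × +24.0% = +150.9%.

+150.9%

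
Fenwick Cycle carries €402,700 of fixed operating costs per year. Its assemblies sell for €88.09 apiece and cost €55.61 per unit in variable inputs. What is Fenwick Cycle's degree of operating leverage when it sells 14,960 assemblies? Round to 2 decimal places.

5.84

At 14,960 units, contribution = 14,960 × €32.48 = €485,900.80.
Subtracting fixed costs: EBIT = €485,900.80 − €402,700 = €83,200.80.
Degree of operating leverage = €485,900.80 / €83,200.80 = 5.8401.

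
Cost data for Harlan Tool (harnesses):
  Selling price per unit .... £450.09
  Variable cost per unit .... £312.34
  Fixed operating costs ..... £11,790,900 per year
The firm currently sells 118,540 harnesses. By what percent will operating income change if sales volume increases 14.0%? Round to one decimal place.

At 118,540 units, contribution = 118,540 × £137.75 = £16,328,885.00.
Subtracting fixed costs: EBIT = £16,328,885.00 − £11,790,900 = £4,537,985.00.
DOL = contribution ÷ EBIT = £16,328,885.00 ÷ £4,537,985.00 = 3.5983.
So EBIT moves 3.5983 × (+14.0%) = +50.4%.

+50.4%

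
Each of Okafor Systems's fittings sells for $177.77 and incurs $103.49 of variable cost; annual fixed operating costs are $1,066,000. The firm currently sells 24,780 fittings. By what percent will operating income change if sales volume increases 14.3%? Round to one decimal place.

Contribution at this volume is 24,780 × $74.28 = $1,840,658.40.
EBIT = $1,840,658.40 − $1,066,000 = $774,658.40.
DOL = contribution ÷ EBIT = $1,840,658.40 ÷ $774,658.40 = 2.3761.
%ΔEBIT = DOL × %ΔSales = 2.3761 × +14.3% = +34.0%.

+34.0%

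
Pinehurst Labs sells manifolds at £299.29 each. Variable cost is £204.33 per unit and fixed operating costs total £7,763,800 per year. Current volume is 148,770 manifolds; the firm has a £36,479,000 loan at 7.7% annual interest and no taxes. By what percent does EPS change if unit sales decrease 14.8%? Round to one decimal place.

At 148,770 units, contribution = 148,770 × £94.96 = £14,127,199.20.
Subtracting fixed costs: EBIT = £14,127,199.20 − £7,763,800 = £6,363,399.20.
Interest = £2,808,883.00, so EBIT − I = £3,554,516.20.
Degree of combined leverage = contribution ÷ (EBIT − I) = £14,127,199.20 ÷ £3,554,516.20 = 3.9744.
%ΔEPS = DCL × %ΔSales = 3.9744 × -14.8% = -58.8%.

-58.8%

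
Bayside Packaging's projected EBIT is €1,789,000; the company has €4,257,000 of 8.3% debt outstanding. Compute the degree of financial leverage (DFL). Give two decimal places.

1.25

Annual interest charges come to €353,331.00.
DFL = EBIT ÷ (EBIT − I) = €1,789,000 ÷ (€1,789,000 − €353,331.00) = €1,789,000 ÷ €1,435,669.00 = 1.2461.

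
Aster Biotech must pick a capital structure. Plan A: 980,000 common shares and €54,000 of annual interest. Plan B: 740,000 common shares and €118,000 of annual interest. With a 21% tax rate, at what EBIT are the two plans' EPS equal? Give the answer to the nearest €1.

At indifference, (EBIT − 54,000)(1 − t)/980,000 = (EBIT − 118,000)(1 − t)/740,000.
Cancelling (1 − t) and cross-multiplying: 740,000·(EBIT − 54,000) = 980,000·(EBIT − 118,000).
Solving, EBIT = (118,000·980,000 − 54,000·740,000) / (980,000 − 740,000) = 75,680,000,000 / 240,000 = 315,333.33.

€315,333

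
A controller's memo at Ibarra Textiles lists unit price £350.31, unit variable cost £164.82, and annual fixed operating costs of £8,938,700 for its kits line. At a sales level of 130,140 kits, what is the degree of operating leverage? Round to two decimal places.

1.59

Total contribution margin = 130,140 × £185.49 = £24,139,668.60.
Subtracting fixed costs: EBIT = £24,139,668.60 − £8,938,700 = £15,200,968.60.
DOL = contribution ÷ EBIT = £24,139,668.60 ÷ £15,200,968.60 = 1.5880.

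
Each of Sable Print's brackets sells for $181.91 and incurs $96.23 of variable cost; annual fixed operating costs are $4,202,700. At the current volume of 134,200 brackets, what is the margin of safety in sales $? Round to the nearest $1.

Contribution margin per unit = $181.91 − $96.23 = $85.68. Break-even units = $4,202,700 ÷ $85.68 = 49,051.12; break-even revenue = 49,051.12 × $181.91 = $8,922,889.32.
Current sales = 134,200 × $181.91 = $24,412,322.00.
Margin of safety = $24,412,322.00 − $8,922,889.32 = $15,489,433.

$15,489,433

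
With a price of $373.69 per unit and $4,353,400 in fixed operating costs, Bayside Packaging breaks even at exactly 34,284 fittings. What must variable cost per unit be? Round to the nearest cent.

Contribution per unit must be FC / Q = $4,353,400 / 34,284 = $126.9805.
Variable cost per unit = $373.69 − $126.9805 = $246.71.

$246.71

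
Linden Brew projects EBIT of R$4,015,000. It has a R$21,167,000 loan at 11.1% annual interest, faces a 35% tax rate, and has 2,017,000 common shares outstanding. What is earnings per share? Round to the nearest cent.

R$0.54

Interest = R$2,349,537.00, so EBT = R$4,015,000 − R$2,349,537.00 = R$1,665,463.00.
Net income = R$1,665,463.00 × (1 − 0.35) = R$1,082,550.95.
Per share: R$1,082,550.95 / 2,017,000 shares = R$0.54.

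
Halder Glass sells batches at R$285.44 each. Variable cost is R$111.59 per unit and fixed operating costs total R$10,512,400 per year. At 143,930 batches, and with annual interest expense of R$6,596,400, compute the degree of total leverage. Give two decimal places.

3.16

At 143,930 units, contribution = 143,930 × R$173.85 = R$25,022,230.50.
EBIT = R$25,022,230.50 − R$10,512,400 = R$14,509,830.50. Interest = R$6,596,400.00.
DOL = R$25,022,230.50 ÷ R$14,509,830.50 = 1.7245; DFL = R$14,509,830.50 ÷ R$7,913,430.50 = 1.8336.
Combined leverage = 1.7245 × 1.8336 = 3.1620.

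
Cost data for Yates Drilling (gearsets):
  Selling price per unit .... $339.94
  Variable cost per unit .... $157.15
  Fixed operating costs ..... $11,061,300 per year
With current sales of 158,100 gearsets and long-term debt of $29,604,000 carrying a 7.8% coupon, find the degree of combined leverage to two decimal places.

1.86

At 158,100 units, contribution = 158,100 × $182.79 = $28,899,099.00.
EBIT = $28,899,099.00 − $11,061,300 = $17,837,799.00. Interest = $2,309,112.00.
DOL = $28,899,099.00 ÷ $17,837,799.00 = 1.6201; DFL = $17,837,799.00 ÷ $15,528,687.00 = 1.1487.
DCL = DOL × DFL = 1.6201 × 1.1487 = 1.8610.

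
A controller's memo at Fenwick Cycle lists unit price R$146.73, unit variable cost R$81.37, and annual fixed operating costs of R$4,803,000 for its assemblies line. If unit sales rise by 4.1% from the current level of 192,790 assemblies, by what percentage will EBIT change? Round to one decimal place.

At 192,790 units, contribution = 192,790 × R$65.36 = R$12,600,754.40.
Subtracting fixed costs: EBIT = R$12,600,754.40 − R$4,803,000 = R$7,797,754.40.
Degree of operating leverage = R$12,600,754.40 / R$7,797,754.40 = 1.6159.
Operating income changes by 1.6159 × +4.1% = +6.6%.

+6.6%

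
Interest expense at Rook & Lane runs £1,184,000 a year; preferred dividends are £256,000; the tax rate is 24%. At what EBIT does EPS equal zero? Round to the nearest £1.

£1,520,842

Preferred dividends are paid after tax, so their pre-tax equivalent is £256,000 ÷ (1 − 0.24) = £336,842.11.
Financial break-even EBIT = interest + D_p ÷ (1 − t) = £1,184,000 + £336,842.11 = £1,520,842.11.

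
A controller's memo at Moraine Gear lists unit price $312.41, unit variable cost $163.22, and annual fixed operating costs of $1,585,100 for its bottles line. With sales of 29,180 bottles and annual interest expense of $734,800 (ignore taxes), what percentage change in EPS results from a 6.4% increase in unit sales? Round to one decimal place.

+13.7%

At 29,180 units, contribution = 29,180 × $149.19 = $4,353,364.20.
EBIT = $4,353,364.20 − $1,585,100 = $2,768,264.20.
After interest of $734,800.00, pre-tax earnings = $2,033,464.20.
DCL = total CM / (EBIT − I) = $4,353,364.20 / $2,033,464.20 = 2.1409.
EPS therefore changes by 2.1409 × (+6.4%) = +13.7%.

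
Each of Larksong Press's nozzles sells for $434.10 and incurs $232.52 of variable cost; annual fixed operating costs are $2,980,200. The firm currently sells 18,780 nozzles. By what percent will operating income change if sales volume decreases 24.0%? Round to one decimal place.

Contribution at this volume is 18,780 × $201.58 = $3,785,672.40.
Subtracting fixed costs: EBIT = $3,785,672.40 − $2,980,200 = $805,472.40.
Degree of operating leverage = $3,785,672.40 / $805,472.40 = 4.6999.
%ΔEBIT = DOL × %ΔSales = 4.6999 × -24.0% = -112.8%.

-112.8%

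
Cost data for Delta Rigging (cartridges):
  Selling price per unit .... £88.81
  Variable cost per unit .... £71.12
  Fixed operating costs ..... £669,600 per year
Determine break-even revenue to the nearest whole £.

CM per unit = £88.81 − £71.12 = £17.69; CM ratio = £17.69 / £88.81 = 0.1992.
Break-even revenue = fixed costs × price ÷ CM = £669,600 × £88.81 ÷ £17.69 = £3,361,627.

£3,361,627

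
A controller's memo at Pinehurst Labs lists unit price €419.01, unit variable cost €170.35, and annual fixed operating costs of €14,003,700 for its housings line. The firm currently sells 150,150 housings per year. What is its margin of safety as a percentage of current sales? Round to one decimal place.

62.5%

Unit CM = price − variable cost = €419.01 − €170.35 = €248.66. Break-even units = €14,003,700 ÷ €248.66 = 56,316.66; break-even revenue = 56,316.66 × €419.01 = €23,597,242.57.
Current sales = 150,150 × €419.01 = €62,914,351.50.
Margin of safety = (€62,914,351.50 − €23,597,242.57) ÷ €62,914,351.50 = 62.5%.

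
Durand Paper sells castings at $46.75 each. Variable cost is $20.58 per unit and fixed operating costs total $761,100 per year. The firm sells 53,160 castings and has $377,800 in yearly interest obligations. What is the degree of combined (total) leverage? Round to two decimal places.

5.51

Total contribution margin = 53,160 × $26.17 = $1,391,197.20.
Subtracting fixed costs: EBIT = $1,391,197.20 − $761,100 = $630,097.20. Interest = $377,800.00.
DOL = $1,391,197.20 ÷ $630,097.20 = 2.2079; DFL = $630,097.20 ÷ $252,297.20 = 2.4974.
DCL = DOL × DFL = 2.2079 × 2.4974 = 5.5140.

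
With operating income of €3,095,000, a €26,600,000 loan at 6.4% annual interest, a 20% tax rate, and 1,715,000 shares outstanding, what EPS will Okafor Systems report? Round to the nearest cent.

€0.65

Pre-tax income = €3,095,000 − €1,702,400.00 = €1,392,600.00.
After tax at 20%: net income = €1,392,600.00 × 0.80 = €1,114,080.00.
EPS = €1,114,080.00 ÷ 1,715,000 = €0.65.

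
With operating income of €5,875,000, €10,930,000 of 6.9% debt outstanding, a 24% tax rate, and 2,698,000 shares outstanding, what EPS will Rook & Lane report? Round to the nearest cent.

Interest = €754,170.00, so EBT = €5,875,000 − €754,170.00 = €5,120,830.00.
Net income = €5,120,830.00 × (1 − 0.24) = €3,891,830.80.
Per share: €3,891,830.80 / 2,698,000 shares = €1.44.

€1.44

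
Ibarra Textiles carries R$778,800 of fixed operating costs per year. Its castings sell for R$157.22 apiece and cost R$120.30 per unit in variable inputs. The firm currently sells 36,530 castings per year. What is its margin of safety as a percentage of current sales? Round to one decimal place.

Contribution margin per unit = R$157.22 − R$120.30 = R$36.92. Break-even units = R$778,800 ÷ R$36.92 = 21,094.26; break-even revenue = 21,094.26 × R$157.22 = R$3,316,439.22.
Current sales = 36,530 × R$157.22 = R$5,743,246.60.
Margin of safety = (R$5,743,246.60 − R$3,316,439.22) ÷ R$5,743,246.60 = 42.3%.

42.3%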